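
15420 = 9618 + 5802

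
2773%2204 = 569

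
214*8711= 1864154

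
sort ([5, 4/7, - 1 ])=[- 1, 4/7, 5]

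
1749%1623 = 126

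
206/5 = 206/5 = 41.20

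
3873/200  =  19 + 73/200 = 19.36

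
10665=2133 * 5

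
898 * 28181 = 25306538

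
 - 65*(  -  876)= 56940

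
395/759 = 395/759 = 0.52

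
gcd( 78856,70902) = 2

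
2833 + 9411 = 12244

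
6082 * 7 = 42574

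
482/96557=482/96557=0.00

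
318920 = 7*45560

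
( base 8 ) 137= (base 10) 95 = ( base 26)3H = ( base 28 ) 3B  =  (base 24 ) 3N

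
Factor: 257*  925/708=2^( -2)*3^( - 1 )*5^2*37^1*59^(-1) * 257^1 = 237725/708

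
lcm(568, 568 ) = 568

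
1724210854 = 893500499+830710355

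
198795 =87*2285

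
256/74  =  3 + 17/37=3.46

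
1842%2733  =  1842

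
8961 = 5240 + 3721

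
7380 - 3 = 7377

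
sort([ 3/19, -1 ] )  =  [  -  1,3/19]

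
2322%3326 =2322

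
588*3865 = 2272620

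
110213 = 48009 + 62204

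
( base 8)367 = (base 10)247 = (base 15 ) 117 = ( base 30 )87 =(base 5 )1442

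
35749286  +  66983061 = 102732347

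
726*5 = 3630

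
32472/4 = 8118 = 8118.00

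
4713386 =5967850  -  1254464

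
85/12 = 85/12 = 7.08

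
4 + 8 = 12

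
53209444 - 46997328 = 6212116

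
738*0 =0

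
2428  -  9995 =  - 7567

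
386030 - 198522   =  187508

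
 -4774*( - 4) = 19096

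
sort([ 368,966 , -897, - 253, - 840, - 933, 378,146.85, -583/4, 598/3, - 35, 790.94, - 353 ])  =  [ - 933, - 897, - 840, - 353,-253, - 583/4, - 35, 146.85,598/3,368,378,790.94,966]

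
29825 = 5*5965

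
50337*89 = 4479993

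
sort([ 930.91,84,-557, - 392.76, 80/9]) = [ - 557,-392.76,80/9,84,930.91 ]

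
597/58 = 10 + 17/58 = 10.29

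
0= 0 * 2576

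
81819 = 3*27273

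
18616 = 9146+9470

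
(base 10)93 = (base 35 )2n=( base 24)3l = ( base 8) 135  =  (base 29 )36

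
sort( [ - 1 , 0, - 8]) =[ -8, - 1, 0]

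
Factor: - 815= - 5^1*163^1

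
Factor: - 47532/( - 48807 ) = 932/957 = 2^2*3^(-1)*11^(-1 )* 29^ ( -1)*233^1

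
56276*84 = 4727184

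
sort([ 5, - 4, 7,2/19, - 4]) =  [ - 4,  -  4, 2/19,5,7 ] 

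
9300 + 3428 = 12728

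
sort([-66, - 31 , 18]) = [  -  66, - 31,  18]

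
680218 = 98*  6941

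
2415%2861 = 2415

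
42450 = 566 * 75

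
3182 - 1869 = 1313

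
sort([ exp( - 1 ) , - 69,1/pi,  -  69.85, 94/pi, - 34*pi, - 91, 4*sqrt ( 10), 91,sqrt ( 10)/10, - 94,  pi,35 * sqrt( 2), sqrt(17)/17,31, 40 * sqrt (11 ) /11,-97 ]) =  [ - 34 * pi, - 97,  -  94,- 91, -69.85,-69,  sqrt(17 )/17, sqrt( 10)/10,1/pi, exp (-1 ), pi, 40*sqrt ( 11) /11,  4 * sqrt ( 10),94/pi, 31,  35 * sqrt( 2), 91 ] 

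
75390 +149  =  75539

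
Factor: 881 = 881^1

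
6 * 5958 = 35748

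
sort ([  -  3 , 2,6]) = [ - 3, 2, 6] 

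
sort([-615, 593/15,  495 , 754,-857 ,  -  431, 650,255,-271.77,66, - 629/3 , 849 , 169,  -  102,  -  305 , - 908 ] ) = [ - 908, - 857, - 615 , - 431,-305,  -  271.77,-629/3, - 102,593/15, 66, 169,255 , 495,650,754, 849 ] 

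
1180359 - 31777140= - 30596781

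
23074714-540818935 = - 517744221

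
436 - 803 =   -  367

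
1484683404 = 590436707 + 894246697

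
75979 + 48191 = 124170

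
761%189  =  5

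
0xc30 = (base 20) 7G0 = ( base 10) 3120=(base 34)2nq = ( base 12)1980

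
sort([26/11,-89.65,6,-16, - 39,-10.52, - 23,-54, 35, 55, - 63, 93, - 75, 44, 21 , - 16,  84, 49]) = [ - 89.65,-75,-63 ,-54, - 39, - 23, - 16,-16, - 10.52, 26/11, 6,  21, 35,44, 49, 55,84  ,  93]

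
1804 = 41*44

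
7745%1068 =269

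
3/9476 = 3/9476=0.00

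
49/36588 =49/36588 =0.00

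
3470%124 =122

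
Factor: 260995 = 5^1 *7^1 * 7457^1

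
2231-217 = 2014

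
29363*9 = 264267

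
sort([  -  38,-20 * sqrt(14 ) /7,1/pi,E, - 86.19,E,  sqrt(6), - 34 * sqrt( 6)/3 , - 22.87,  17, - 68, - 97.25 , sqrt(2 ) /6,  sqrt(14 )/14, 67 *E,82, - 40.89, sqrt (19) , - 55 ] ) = [ - 97.25 ,  -  86.19 , - 68 , - 55, - 40.89, - 38,- 34* sqrt( 6) /3,-22.87,-20* sqrt(14 ) /7,sqrt(  2)/6,sqrt (14)/14,1/pi , sqrt(6 ) , E, E , sqrt(19) , 17,82,67*E ]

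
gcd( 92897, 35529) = 1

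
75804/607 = 124 + 536/607 =124.88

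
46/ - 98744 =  - 23/49372 = -0.00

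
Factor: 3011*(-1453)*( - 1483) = 6488099789 = 1453^1*1483^1 * 3011^1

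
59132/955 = 59132/955 = 61.92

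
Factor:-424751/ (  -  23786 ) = 2^( - 1)*7^( - 1 )*269^1*1579^1*1699^( - 1)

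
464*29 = 13456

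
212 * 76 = 16112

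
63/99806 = 9/14258 = 0.00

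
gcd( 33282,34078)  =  2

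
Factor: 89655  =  3^1*5^1 * 43^1 *139^1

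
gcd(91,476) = 7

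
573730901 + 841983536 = 1415714437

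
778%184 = 42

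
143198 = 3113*46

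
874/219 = 3 + 217/219=   3.99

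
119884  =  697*172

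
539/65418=539/65418 = 0.01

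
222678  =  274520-51842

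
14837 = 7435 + 7402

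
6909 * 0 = 0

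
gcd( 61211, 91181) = 1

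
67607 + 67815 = 135422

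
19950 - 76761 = -56811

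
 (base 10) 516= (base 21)13C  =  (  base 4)20010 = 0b1000000100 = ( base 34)f6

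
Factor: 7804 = 2^2*1951^1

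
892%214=36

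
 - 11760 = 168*( - 70 )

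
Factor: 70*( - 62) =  - 4340 = - 2^2 * 5^1*7^1* 31^1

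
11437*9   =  102933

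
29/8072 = 29/8072= 0.00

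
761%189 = 5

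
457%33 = 28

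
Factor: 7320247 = 11^1*31^1*21467^1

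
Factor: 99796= 2^2*61^1*409^1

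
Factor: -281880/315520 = -243/272 = - 2^( - 4 )*3^5 * 17^( - 1 ) 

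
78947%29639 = 19669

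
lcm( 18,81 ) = 162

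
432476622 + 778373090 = 1210849712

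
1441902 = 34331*42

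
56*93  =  5208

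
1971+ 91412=93383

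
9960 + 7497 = 17457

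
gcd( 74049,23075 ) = 1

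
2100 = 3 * 700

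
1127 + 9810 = 10937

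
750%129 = 105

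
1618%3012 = 1618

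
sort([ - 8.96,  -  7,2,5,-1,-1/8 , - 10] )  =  [ - 10, - 8.96, - 7, - 1, - 1/8,2 , 5 ] 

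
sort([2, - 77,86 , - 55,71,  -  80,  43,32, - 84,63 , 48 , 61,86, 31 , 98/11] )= [-84, - 80, - 77 , - 55, 2,98/11, 31, 32,43,48,61,  63, 71,86, 86]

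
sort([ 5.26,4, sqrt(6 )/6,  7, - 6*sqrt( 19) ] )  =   [-6*sqrt( 19),  sqrt( 6) /6,4, 5.26,7] 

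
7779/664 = 7779/664 = 11.72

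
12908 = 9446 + 3462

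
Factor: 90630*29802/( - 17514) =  - 2^1*3^1*5^1*7^( - 1) * 19^1*53^1*139^( - 1) * 4967^1 = - 150053070/973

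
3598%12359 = 3598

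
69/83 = 69/83 = 0.83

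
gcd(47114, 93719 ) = 1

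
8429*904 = 7619816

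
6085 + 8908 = 14993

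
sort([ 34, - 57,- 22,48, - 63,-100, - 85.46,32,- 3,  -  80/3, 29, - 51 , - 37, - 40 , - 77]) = [ - 100, - 85.46,-77, - 63, - 57, - 51,-40,-37, - 80/3, - 22 , - 3, 29, 32,34,  48 ] 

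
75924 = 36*2109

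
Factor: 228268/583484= 383/979 = 11^( - 1 )*89^( - 1)*383^1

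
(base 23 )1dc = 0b1101001000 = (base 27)143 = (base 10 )840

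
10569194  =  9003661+1565533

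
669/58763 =669/58763 = 0.01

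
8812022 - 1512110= 7299912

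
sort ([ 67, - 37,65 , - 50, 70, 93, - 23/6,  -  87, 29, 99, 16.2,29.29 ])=[ - 87, - 50, - 37,-23/6 , 16.2, 29,29.29, 65, 67,70,93, 99]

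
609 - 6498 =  - 5889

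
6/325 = 6/325 = 0.02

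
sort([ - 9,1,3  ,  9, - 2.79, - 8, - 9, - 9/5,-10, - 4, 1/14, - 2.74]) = [-10 , - 9,-9, - 8, - 4,  -  2.79, - 2.74, - 9/5, 1/14, 1, 3, 9]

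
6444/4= 1611= 1611.00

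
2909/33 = 88 + 5/33 = 88.15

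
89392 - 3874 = 85518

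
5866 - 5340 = 526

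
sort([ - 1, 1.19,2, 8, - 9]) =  [ - 9,  -  1, 1.19,2, 8 ]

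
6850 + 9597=16447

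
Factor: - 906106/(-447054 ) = 453053/223527 = 3^ ( - 1)*74509^( - 1 )*453053^1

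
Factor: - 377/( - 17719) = 1/47= 47^( - 1) 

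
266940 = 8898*30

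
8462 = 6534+1928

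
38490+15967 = 54457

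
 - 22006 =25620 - 47626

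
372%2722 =372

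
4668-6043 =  - 1375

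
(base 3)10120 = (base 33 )2U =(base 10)96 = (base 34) 2S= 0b1100000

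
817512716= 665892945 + 151619771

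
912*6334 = 5776608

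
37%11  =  4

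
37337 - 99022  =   - 61685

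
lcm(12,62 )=372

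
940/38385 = 188/7677 = 0.02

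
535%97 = 50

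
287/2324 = 41/332  =  0.12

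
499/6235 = 499/6235=0.08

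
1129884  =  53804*21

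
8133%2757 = 2619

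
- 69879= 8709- 78588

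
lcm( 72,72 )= 72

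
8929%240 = 49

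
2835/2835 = 1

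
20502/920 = 22 + 131/460 = 22.28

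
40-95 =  - 55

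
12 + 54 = 66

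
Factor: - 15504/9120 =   -  2^( - 1 )*5^(-1)*17^1 = -17/10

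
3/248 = 3/248= 0.01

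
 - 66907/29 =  -66907/29 = -2307.14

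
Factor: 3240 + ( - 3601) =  - 361 = - 19^2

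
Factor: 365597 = 37^1 * 41^1 * 241^1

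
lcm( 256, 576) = 2304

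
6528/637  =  6528/637 = 10.25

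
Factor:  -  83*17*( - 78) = 110058 = 2^1 * 3^1*13^1*17^1*83^1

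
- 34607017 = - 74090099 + 39483082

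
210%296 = 210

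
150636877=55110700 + 95526177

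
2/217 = 2/217  =  0.01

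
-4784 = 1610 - 6394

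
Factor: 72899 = 269^1*271^1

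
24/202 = 12/101 = 0.12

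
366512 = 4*91628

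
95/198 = 95/198 = 0.48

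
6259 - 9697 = - 3438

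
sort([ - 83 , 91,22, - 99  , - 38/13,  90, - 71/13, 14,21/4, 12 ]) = [ - 99 , - 83, - 71/13, - 38/13,  21/4,12 , 14, 22, 90,  91] 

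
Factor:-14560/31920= -26/57 = - 2^1*3^( - 1 )*13^1*19^( -1)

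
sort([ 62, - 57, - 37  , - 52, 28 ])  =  [ - 57, - 52, - 37,28,62]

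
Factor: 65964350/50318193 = 2^1*3^( - 1)*5^2*41^( - 1)*151^1 * 313^(-1 )*1307^(  -  1)*8737^1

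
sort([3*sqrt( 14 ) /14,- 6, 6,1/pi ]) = [ - 6,1/pi, 3*sqrt(  14)/14,6 ] 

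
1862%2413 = 1862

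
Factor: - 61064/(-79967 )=2^3*17^1 * 449^1*79967^(  -  1 ) 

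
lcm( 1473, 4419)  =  4419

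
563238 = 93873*6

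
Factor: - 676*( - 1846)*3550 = 4430030800 = 2^4*5^2* 13^3 *71^2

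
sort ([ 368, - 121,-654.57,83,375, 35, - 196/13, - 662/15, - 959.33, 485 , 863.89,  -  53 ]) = [-959.33, - 654.57 , - 121,-53, - 662/15,  -  196/13,35,83, 368,375 , 485,863.89] 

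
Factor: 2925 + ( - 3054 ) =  - 129 = - 3^1 * 43^1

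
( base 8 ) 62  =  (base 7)101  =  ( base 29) 1L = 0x32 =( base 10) 50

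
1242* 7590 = 9426780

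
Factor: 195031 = 101^1 *1931^1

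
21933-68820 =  - 46887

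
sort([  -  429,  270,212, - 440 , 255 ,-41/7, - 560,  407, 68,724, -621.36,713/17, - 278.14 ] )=[-621.36, - 560, - 440,-429, - 278.14, - 41/7,713/17,  68,  212, 255, 270,407,724]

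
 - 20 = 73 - 93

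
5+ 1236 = 1241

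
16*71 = 1136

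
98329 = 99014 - 685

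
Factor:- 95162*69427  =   - 6606812174 = - 2^1*47581^1*69427^1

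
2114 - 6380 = - 4266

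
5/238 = 5/238 =0.02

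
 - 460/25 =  - 92/5 =- 18.40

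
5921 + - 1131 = 4790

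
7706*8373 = 64522338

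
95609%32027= 31555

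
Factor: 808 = 2^3*101^1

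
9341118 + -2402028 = 6939090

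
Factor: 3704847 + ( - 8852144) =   -  5147297 = - 29^1*177493^1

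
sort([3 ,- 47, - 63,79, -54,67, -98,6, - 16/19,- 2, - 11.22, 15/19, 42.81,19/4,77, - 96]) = [-98,-96,-63, - 54, - 47 ,-11.22, - 2, - 16/19,15/19 , 3,19/4,6, 42.81,67,77, 79]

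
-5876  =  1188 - 7064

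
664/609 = 1 + 55/609 = 1.09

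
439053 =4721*93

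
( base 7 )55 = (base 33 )17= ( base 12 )34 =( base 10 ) 40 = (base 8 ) 50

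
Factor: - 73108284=  -  2^2*3^1*6092357^1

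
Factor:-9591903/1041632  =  -2^( -5 )*3^2*19^1*43^(  -  1)*757^ ( - 1 )*56093^1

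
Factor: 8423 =8423^1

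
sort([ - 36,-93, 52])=[-93, - 36 , 52]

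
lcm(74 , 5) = 370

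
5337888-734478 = 4603410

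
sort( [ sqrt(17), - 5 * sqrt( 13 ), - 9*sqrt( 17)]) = [ - 9*sqrt(17), - 5 *sqrt( 13 ),sqrt( 17)] 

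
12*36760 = 441120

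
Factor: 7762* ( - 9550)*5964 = -442094024400 = - 2^4*3^1*5^2*7^1*71^1*191^1*3881^1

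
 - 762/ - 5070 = 127/845=0.15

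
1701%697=307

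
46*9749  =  448454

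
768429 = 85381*9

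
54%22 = 10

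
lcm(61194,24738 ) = 1162686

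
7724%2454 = 362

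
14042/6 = 2340+ 1/3 = 2340.33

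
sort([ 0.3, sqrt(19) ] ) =[0.3,sqrt( 19) ] 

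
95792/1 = 95792 = 95792.00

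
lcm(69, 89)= 6141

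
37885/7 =5412 + 1/7 = 5412.14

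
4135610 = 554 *7465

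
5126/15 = 341  +  11/15= 341.73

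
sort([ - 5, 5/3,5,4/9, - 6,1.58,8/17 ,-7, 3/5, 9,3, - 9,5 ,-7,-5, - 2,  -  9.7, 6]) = [- 9.7 , - 9,-7, - 7,-6, - 5, - 5, - 2,4/9,8/17,3/5,1.58,5/3 , 3,5, 5,6,9 ]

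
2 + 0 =2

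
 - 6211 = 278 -6489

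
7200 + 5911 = 13111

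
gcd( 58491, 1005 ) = 201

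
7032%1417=1364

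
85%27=4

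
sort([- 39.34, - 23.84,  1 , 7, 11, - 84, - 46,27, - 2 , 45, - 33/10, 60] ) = [ - 84,- 46,  -  39.34, - 23.84,-33/10,  -  2,1, 7,  11,27,45, 60 ]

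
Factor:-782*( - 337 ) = 2^1*17^1*23^1*337^1 = 263534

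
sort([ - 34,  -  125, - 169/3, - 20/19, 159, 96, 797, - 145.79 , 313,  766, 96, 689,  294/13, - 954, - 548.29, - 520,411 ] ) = [ - 954 , - 548.29,-520,-145.79, - 125, - 169/3, - 34, - 20/19,294/13, 96, 96, 159,313, 411, 689,766, 797 ] 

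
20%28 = 20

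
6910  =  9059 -2149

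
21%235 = 21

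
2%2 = 0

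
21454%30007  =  21454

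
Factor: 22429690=2^1*5^1*19^1*118051^1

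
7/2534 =1/362  =  0.00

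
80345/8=10043 + 1/8 =10043.12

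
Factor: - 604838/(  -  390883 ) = 2^1*13^1*43^1*541^1*390883^( - 1 ) 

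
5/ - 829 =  - 1 + 824/829 = -  0.01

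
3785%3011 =774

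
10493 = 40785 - 30292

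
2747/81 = 33 + 74/81 = 33.91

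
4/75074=2/37537 = 0.00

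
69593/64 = 69593/64 = 1087.39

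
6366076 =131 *48596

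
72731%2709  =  2297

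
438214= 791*554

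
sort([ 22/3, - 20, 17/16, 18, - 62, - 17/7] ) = [ - 62, - 20, - 17/7,  17/16, 22/3,18 ]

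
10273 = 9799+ 474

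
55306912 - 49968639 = 5338273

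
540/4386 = 90/731 = 0.12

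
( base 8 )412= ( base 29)95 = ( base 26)a6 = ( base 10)266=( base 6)1122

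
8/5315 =8/5315 = 0.00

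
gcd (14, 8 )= 2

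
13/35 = 13/35 = 0.37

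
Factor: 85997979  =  3^2*43^1*317^1*701^1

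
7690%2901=1888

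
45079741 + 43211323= 88291064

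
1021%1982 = 1021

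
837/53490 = 279/17830=0.02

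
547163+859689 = 1406852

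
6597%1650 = 1647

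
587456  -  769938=  -  182482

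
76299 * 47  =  3586053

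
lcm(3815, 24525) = 171675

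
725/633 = 725/633 = 1.15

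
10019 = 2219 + 7800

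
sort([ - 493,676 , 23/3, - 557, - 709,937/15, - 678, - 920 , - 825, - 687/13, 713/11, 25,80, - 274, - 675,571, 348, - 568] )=[ - 920, - 825, - 709, - 678  , - 675, - 568, - 557, - 493,- 274,  -  687/13 , 23/3,25,937/15, 713/11, 80,348,571, 676]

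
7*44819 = 313733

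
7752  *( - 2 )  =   - 15504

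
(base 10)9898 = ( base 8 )23252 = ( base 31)A99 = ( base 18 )1c9g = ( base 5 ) 304043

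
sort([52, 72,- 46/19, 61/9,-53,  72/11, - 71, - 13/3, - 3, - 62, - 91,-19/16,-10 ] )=[ - 91, - 71,-62, - 53, - 10, - 13/3,  -  3, - 46/19, - 19/16, 72/11, 61/9,52,72 ] 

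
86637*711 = 61598907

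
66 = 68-2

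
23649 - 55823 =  - 32174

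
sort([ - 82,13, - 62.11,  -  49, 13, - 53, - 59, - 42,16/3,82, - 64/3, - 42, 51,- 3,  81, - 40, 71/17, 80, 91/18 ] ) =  [ - 82,  -  62.11, - 59, - 53, - 49 , - 42, - 42,  -  40, - 64/3,-3,  71/17,91/18,16/3, 13,  13,  51, 80, 81,82]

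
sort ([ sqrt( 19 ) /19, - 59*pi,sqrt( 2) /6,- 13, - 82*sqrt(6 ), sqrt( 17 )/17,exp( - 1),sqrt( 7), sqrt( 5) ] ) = [ - 82 * sqrt( 6 ), - 59*pi, - 13,  sqrt(19) /19,sqrt (2 ) /6, sqrt ( 17) /17,exp ( - 1),sqrt( 5 ),sqrt(7) ] 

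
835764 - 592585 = 243179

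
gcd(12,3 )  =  3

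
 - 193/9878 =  -1 + 9685/9878 =- 0.02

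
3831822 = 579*6618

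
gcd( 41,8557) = 1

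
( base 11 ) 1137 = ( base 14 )788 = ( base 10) 1492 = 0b10111010100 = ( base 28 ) 1P8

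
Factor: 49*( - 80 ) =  - 3920 = - 2^4*5^1*7^2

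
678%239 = 200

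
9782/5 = 9782/5 = 1956.40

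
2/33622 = 1/16811 = 0.00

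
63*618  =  38934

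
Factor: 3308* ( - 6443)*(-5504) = 117309195776 = 2^9 * 17^1*43^1 * 379^1*827^1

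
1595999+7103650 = 8699649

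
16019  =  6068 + 9951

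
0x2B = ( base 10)43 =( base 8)53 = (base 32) 1B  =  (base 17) 29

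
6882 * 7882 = 54243924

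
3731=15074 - 11343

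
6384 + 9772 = 16156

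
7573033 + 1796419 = 9369452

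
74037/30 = 2467+9/10=2467.90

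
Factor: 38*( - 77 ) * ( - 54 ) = 2^2*3^3*7^1*11^1 * 19^1 = 158004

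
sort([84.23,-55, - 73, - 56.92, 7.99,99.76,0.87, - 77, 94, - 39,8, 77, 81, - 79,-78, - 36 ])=[ - 79,-78, -77, - 73, - 56.92, - 55, - 39, - 36 , 0.87, 7.99,  8,77,81, 84.23,94,99.76]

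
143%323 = 143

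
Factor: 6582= 2^1*3^1*1097^1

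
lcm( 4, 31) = 124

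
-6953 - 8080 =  - 15033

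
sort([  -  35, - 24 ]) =[ - 35,  -  24] 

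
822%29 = 10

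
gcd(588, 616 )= 28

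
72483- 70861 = 1622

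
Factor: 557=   557^1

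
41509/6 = 41509/6 = 6918.17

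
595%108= 55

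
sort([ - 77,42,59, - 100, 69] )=[ - 100,-77 , 42,  59,  69]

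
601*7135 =4288135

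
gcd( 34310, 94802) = 2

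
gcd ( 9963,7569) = 9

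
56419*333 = 18787527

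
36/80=9/20= 0.45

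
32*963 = 30816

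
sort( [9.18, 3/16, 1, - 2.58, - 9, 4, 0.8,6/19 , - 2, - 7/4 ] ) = [ - 9, - 2.58, - 2, - 7/4, 3/16, 6/19, 0.8, 1 , 4 , 9.18] 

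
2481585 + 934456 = 3416041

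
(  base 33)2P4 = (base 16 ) bbf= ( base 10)3007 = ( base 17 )A6F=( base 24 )557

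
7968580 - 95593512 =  - 87624932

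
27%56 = 27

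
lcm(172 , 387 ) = 1548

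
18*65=1170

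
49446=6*8241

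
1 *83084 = 83084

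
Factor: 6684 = 2^2*3^1*557^1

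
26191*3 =78573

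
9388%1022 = 190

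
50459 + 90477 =140936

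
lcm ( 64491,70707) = 5868681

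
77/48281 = 77/48281 = 0.00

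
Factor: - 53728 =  - 2^5*23^1*73^1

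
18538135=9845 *1883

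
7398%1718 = 526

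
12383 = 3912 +8471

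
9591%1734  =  921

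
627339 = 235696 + 391643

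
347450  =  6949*50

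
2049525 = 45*45545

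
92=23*4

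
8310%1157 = 211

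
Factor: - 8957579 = -8957579^1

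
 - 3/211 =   -  1 + 208/211  =  - 0.01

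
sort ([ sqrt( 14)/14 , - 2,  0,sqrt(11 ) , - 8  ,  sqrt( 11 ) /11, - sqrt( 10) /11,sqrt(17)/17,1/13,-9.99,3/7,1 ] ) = [ - 9.99 , - 8,-2,-sqrt( 10)/11, 0,1/13,sqrt( 17) /17,sqrt( 14) /14,sqrt(11 ) /11,3/7, 1,sqrt(11)]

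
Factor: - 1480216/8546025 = -2^3 * 3^( - 1 )*5^( - 2 )*113947^( - 1)*185027^1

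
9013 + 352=9365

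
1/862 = 1/862 =0.00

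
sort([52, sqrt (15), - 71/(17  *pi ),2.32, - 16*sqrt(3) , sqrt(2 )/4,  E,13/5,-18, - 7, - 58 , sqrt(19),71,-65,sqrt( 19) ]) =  [ - 65,-58, - 16*sqrt(3), - 18,-7,-71/(17*pi ),  sqrt (2) /4,2.32 , 13/5,E,sqrt( 15),sqrt(19 ),sqrt(19),52,71] 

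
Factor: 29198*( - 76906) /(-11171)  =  2245501388/11171 =2^2*13^1*1123^1*11171^( - 1)*38453^1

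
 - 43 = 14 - 57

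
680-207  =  473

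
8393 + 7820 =16213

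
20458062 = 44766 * 457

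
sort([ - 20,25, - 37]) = [ - 37 , - 20,25] 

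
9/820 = 9/820= 0.01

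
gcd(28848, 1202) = 1202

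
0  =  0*484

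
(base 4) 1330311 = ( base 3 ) 101221220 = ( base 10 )7989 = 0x1F35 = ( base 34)6ux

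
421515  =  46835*9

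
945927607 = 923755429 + 22172178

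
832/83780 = 208/20945 = 0.01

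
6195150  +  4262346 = 10457496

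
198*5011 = 992178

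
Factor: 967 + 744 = 1711= 29^1*59^1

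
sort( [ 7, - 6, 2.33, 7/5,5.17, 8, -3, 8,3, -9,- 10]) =[ -10, - 9,-6, - 3,7/5,2.33, 3, 5.17,7,8, 8]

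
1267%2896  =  1267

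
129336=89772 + 39564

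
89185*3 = 267555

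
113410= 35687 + 77723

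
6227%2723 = 781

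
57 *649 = 36993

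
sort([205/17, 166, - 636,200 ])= [ - 636, 205/17,166, 200 ] 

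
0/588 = 0 = 0.00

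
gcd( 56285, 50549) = 1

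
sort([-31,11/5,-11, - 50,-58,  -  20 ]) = [ - 58,  -  50, - 31, - 20,-11, 11/5]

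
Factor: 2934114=2^1 * 3^1*489019^1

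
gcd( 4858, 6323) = 1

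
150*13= 1950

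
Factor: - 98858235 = - 3^1 * 5^1*7^2*19^1 * 7079^1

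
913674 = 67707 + 845967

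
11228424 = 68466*164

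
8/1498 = 4/749 = 0.01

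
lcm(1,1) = 1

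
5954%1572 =1238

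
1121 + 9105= 10226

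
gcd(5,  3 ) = 1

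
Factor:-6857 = -6857^1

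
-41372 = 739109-780481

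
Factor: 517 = 11^1*47^1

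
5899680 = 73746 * 80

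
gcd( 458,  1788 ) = 2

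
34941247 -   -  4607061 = 39548308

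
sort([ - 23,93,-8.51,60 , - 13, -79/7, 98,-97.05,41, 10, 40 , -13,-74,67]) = [ - 97.05, - 74,- 23 , - 13 ,-13, - 79/7, - 8.51,10,40 , 41, 60, 67 , 93,  98 ]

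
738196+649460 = 1387656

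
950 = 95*10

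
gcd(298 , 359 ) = 1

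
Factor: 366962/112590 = 183481/56295 = 3^(  -  4) * 5^(  -  1)*17^1*43^1 *139^( - 1)*251^1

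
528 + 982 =1510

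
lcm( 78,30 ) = 390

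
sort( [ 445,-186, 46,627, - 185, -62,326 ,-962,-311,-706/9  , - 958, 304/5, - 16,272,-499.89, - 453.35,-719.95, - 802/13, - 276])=[  -  962 ,-958,  -  719.95,-499.89 ,-453.35,-311,- 276, - 186, - 185,-706/9, -62, - 802/13,  -  16,  46,304/5, 272,326, 445  ,  627]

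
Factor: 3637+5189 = 8826 = 2^1*  3^1*1471^1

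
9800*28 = 274400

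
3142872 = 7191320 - 4048448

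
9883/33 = 299 + 16/33= 299.48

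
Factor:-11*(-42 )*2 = 924 = 2^2 * 3^1*7^1*11^1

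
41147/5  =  41147/5 = 8229.40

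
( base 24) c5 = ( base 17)104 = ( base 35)8D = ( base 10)293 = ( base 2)100100101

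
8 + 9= 17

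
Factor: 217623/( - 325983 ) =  - 241/361 = - 19^( - 2)*241^1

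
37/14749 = 37/14749 = 0.00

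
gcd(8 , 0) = 8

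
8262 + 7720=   15982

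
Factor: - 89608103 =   -  13^1*457^1 *15083^1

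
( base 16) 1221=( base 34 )40h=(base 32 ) 4H1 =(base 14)1997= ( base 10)4641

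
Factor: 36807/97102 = 2^ ( - 1 )*3^1 * 47^( -1 ) * 1033^( - 1) * 12269^1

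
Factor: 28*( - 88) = -2464=- 2^5*7^1*11^1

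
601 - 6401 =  - 5800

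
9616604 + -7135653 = 2480951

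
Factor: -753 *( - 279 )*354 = 2^1*3^4*31^1*59^1*251^1 = 74370798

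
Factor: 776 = 2^3 * 97^1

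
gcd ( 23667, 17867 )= 1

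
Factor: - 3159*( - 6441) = 20347119= 3^6 * 13^1*19^1*113^1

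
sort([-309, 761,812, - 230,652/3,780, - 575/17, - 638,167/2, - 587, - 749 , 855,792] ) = [ - 749,-638,-587, - 309,- 230 ,  -  575/17  ,  167/2, 652/3,761,780, 792,812,855] 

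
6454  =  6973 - 519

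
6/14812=3/7406  =  0.00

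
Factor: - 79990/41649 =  - 2^1*3^( - 1)  *  5^1*19^1 * 421^1*13883^(-1)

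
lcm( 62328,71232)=498624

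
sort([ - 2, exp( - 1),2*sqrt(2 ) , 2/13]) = [ - 2,2/13,exp ( - 1),2*sqrt(2)] 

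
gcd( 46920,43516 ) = 92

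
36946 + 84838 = 121784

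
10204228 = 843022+9361206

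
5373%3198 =2175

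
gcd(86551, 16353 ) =1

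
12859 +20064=32923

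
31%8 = 7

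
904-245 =659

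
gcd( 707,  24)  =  1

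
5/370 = 1/74 = 0.01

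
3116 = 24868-21752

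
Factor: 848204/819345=2^2*3^(- 1) * 5^ ( - 1)*7^1*30293^1*54623^(  -  1 ) 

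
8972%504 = 404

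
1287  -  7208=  - 5921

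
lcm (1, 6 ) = 6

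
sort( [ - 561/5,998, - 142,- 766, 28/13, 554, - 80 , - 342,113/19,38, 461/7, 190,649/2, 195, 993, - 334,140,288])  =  [ - 766, - 342,-334,-142, - 561/5, - 80, 28/13, 113/19, 38,461/7, 140,  190, 195, 288, 649/2, 554,993, 998 ] 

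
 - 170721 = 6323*(-27) 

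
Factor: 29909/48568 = 2^( - 3 )*11^1*13^( - 1 ) * 467^(  -  1)*2719^1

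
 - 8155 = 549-8704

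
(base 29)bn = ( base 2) 101010110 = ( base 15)17c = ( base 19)I0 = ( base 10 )342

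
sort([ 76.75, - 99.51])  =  [ - 99.51,76.75]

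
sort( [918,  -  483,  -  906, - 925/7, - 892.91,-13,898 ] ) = [ - 906, - 892.91, - 483,-925/7, -13,898,918 ] 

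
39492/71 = 39492/71 = 556.23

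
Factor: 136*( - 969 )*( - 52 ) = 6852768 = 2^5 * 3^1*13^1 * 17^2*19^1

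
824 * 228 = 187872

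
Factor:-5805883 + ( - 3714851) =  - 9520734 = - 2^1 *3^1*1586789^1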